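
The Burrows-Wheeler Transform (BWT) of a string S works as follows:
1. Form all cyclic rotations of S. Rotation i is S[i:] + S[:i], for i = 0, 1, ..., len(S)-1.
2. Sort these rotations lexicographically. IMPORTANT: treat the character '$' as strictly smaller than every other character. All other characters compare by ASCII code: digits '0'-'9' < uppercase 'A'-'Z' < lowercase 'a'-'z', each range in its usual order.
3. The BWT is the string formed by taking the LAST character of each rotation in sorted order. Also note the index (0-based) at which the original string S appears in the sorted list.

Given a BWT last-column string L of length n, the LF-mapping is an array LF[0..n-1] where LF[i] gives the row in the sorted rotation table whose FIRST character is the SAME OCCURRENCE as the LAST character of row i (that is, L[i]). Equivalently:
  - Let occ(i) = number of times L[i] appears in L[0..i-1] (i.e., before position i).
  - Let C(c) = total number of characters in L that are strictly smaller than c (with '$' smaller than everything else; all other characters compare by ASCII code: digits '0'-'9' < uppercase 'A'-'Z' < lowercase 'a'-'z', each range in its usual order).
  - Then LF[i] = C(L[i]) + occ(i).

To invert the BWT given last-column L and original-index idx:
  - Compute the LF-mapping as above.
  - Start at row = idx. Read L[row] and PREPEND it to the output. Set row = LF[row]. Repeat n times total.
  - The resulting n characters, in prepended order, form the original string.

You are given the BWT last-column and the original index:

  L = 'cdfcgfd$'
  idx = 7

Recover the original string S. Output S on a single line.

LF mapping: 1 3 5 2 7 6 4 0
Walk LF starting at row 7, prepending L[row]:
  step 1: row=7, L[7]='$', prepend. Next row=LF[7]=0
  step 2: row=0, L[0]='c', prepend. Next row=LF[0]=1
  step 3: row=1, L[1]='d', prepend. Next row=LF[1]=3
  step 4: row=3, L[3]='c', prepend. Next row=LF[3]=2
  step 5: row=2, L[2]='f', prepend. Next row=LF[2]=5
  step 6: row=5, L[5]='f', prepend. Next row=LF[5]=6
  step 7: row=6, L[6]='d', prepend. Next row=LF[6]=4
  step 8: row=4, L[4]='g', prepend. Next row=LF[4]=7
Reversed output: gdffcdc$

Answer: gdffcdc$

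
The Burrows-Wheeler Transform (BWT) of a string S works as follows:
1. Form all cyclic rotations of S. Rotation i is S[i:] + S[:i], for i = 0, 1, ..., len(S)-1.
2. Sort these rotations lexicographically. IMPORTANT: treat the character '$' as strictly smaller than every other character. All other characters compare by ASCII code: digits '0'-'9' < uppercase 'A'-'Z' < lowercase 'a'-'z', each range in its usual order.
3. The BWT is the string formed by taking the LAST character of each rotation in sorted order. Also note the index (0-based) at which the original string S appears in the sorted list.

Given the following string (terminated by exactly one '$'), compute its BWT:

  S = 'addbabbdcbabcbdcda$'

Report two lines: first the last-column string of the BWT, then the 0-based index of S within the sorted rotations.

All 19 rotations (rotation i = S[i:]+S[:i]):
  rot[0] = addbabbdcbabcbdcda$
  rot[1] = ddbabbdcbabcbdcda$a
  rot[2] = dbabbdcbabcbdcda$ad
  rot[3] = babbdcbabcbdcda$add
  rot[4] = abbdcbabcbdcda$addb
  rot[5] = bbdcbabcbdcda$addba
  rot[6] = bdcbabcbdcda$addbab
  rot[7] = dcbabcbdcda$addbabb
  rot[8] = cbabcbdcda$addbabbd
  rot[9] = babcbdcda$addbabbdc
  rot[10] = abcbdcda$addbabbdcb
  rot[11] = bcbdcda$addbabbdcba
  rot[12] = cbdcda$addbabbdcbab
  rot[13] = bdcda$addbabbdcbabc
  rot[14] = dcda$addbabbdcbabcb
  rot[15] = cda$addbabbdcbabcbd
  rot[16] = da$addbabbdcbabcbdc
  rot[17] = a$addbabbdcbabcbdcd
  rot[18] = $addbabbdcbabcbdcda
Sorted (with $ < everything):
  sorted[0] = $addbabbdcbabcbdcda  (last char: 'a')
  sorted[1] = a$addbabbdcbabcbdcd  (last char: 'd')
  sorted[2] = abbdcbabcbdcda$addb  (last char: 'b')
  sorted[3] = abcbdcda$addbabbdcb  (last char: 'b')
  sorted[4] = addbabbdcbabcbdcda$  (last char: '$')
  sorted[5] = babbdcbabcbdcda$add  (last char: 'd')
  sorted[6] = babcbdcda$addbabbdc  (last char: 'c')
  sorted[7] = bbdcbabcbdcda$addba  (last char: 'a')
  sorted[8] = bcbdcda$addbabbdcba  (last char: 'a')
  sorted[9] = bdcbabcbdcda$addbab  (last char: 'b')
  sorted[10] = bdcda$addbabbdcbabc  (last char: 'c')
  sorted[11] = cbabcbdcda$addbabbd  (last char: 'd')
  sorted[12] = cbdcda$addbabbdcbab  (last char: 'b')
  sorted[13] = cda$addbabbdcbabcbd  (last char: 'd')
  sorted[14] = da$addbabbdcbabcbdc  (last char: 'c')
  sorted[15] = dbabbdcbabcbdcda$ad  (last char: 'd')
  sorted[16] = dcbabcbdcda$addbabb  (last char: 'b')
  sorted[17] = dcda$addbabbdcbabcb  (last char: 'b')
  sorted[18] = ddbabbdcbabcbdcda$a  (last char: 'a')
Last column: adbb$dcaabcdbdcdbba
Original string S is at sorted index 4

Answer: adbb$dcaabcdbdcdbba
4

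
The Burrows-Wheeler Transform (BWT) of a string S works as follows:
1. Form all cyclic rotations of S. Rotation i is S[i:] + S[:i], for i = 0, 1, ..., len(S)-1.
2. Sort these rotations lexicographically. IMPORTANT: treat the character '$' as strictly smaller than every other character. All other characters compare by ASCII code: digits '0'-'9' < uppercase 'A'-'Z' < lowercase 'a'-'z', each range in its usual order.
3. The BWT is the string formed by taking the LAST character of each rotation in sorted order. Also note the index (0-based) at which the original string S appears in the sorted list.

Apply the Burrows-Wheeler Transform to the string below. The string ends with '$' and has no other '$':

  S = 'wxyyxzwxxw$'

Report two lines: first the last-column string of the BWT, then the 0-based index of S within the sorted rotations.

All 11 rotations (rotation i = S[i:]+S[:i]):
  rot[0] = wxyyxzwxxw$
  rot[1] = xyyxzwxxw$w
  rot[2] = yyxzwxxw$wx
  rot[3] = yxzwxxw$wxy
  rot[4] = xzwxxw$wxyy
  rot[5] = zwxxw$wxyyx
  rot[6] = wxxw$wxyyxz
  rot[7] = xxw$wxyyxzw
  rot[8] = xw$wxyyxzwx
  rot[9] = w$wxyyxzwxx
  rot[10] = $wxyyxzwxxw
Sorted (with $ < everything):
  sorted[0] = $wxyyxzwxxw  (last char: 'w')
  sorted[1] = w$wxyyxzwxx  (last char: 'x')
  sorted[2] = wxxw$wxyyxz  (last char: 'z')
  sorted[3] = wxyyxzwxxw$  (last char: '$')
  sorted[4] = xw$wxyyxzwx  (last char: 'x')
  sorted[5] = xxw$wxyyxzw  (last char: 'w')
  sorted[6] = xyyxzwxxw$w  (last char: 'w')
  sorted[7] = xzwxxw$wxyy  (last char: 'y')
  sorted[8] = yxzwxxw$wxy  (last char: 'y')
  sorted[9] = yyxzwxxw$wx  (last char: 'x')
  sorted[10] = zwxxw$wxyyx  (last char: 'x')
Last column: wxz$xwwyyxx
Original string S is at sorted index 3

Answer: wxz$xwwyyxx
3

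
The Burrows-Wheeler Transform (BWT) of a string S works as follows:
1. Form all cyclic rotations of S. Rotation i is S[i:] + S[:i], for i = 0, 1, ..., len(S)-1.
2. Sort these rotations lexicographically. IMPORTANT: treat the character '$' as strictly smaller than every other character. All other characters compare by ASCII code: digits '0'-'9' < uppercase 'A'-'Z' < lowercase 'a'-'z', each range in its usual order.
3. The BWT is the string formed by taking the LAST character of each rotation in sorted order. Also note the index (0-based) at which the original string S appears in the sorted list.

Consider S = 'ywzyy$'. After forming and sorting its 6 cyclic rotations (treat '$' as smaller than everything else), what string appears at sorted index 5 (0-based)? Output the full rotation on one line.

All 6 rotations (rotation i = S[i:]+S[:i]):
  rot[0] = ywzyy$
  rot[1] = wzyy$y
  rot[2] = zyy$yw
  rot[3] = yy$ywz
  rot[4] = y$ywzy
  rot[5] = $ywzyy
Sorted (with $ < everything):
  sorted[0] = $ywzyy
  sorted[1] = wzyy$y
  sorted[2] = y$ywzy
  sorted[3] = ywzyy$
  sorted[4] = yy$ywz
  sorted[5] = zyy$yw
sorted[5] = zyy$yw

Answer: zyy$yw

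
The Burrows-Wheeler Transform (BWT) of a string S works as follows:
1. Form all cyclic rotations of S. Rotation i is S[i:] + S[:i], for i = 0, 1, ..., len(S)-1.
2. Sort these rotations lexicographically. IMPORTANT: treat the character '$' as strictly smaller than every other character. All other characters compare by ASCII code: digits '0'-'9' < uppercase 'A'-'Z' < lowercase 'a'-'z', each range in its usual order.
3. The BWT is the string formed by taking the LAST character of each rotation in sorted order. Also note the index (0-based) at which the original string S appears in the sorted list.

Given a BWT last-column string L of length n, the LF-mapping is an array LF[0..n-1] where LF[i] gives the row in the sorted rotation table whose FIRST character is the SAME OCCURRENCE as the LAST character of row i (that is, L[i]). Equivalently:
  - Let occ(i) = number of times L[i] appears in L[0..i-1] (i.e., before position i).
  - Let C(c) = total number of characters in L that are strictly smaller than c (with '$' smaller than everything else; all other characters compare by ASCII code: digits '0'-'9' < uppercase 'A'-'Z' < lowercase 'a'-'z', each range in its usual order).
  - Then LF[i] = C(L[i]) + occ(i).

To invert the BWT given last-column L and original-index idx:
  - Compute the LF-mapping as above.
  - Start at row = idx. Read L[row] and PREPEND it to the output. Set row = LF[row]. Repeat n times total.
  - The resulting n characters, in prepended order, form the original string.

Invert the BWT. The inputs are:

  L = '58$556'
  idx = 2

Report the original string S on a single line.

Answer: 55685$

Derivation:
LF mapping: 1 5 0 2 3 4
Walk LF starting at row 2, prepending L[row]:
  step 1: row=2, L[2]='$', prepend. Next row=LF[2]=0
  step 2: row=0, L[0]='5', prepend. Next row=LF[0]=1
  step 3: row=1, L[1]='8', prepend. Next row=LF[1]=5
  step 4: row=5, L[5]='6', prepend. Next row=LF[5]=4
  step 5: row=4, L[4]='5', prepend. Next row=LF[4]=3
  step 6: row=3, L[3]='5', prepend. Next row=LF[3]=2
Reversed output: 55685$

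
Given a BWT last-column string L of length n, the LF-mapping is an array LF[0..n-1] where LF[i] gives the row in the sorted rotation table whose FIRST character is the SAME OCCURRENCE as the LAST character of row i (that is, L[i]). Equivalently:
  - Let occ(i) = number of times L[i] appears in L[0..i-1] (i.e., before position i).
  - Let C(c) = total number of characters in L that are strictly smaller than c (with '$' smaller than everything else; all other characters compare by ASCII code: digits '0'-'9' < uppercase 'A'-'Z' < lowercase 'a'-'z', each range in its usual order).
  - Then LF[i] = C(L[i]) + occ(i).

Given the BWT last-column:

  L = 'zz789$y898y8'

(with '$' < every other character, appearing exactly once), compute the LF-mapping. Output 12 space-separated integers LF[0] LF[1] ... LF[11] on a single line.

Char counts: '$':1, '7':1, '8':4, '9':2, 'y':2, 'z':2
C (first-col start): C('$')=0, C('7')=1, C('8')=2, C('9')=6, C('y')=8, C('z')=10
L[0]='z': occ=0, LF[0]=C('z')+0=10+0=10
L[1]='z': occ=1, LF[1]=C('z')+1=10+1=11
L[2]='7': occ=0, LF[2]=C('7')+0=1+0=1
L[3]='8': occ=0, LF[3]=C('8')+0=2+0=2
L[4]='9': occ=0, LF[4]=C('9')+0=6+0=6
L[5]='$': occ=0, LF[5]=C('$')+0=0+0=0
L[6]='y': occ=0, LF[6]=C('y')+0=8+0=8
L[7]='8': occ=1, LF[7]=C('8')+1=2+1=3
L[8]='9': occ=1, LF[8]=C('9')+1=6+1=7
L[9]='8': occ=2, LF[9]=C('8')+2=2+2=4
L[10]='y': occ=1, LF[10]=C('y')+1=8+1=9
L[11]='8': occ=3, LF[11]=C('8')+3=2+3=5

Answer: 10 11 1 2 6 0 8 3 7 4 9 5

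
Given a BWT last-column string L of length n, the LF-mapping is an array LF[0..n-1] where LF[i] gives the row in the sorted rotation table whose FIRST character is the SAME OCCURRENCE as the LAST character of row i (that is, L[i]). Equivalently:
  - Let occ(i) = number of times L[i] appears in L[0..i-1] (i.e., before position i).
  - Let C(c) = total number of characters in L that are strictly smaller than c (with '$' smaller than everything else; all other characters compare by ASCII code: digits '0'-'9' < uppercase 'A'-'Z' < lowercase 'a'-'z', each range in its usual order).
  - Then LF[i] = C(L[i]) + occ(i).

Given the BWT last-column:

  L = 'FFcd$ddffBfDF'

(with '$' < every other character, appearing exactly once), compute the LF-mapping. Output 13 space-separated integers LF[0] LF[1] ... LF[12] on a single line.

Answer: 3 4 6 7 0 8 9 10 11 1 12 2 5

Derivation:
Char counts: '$':1, 'B':1, 'D':1, 'F':3, 'c':1, 'd':3, 'f':3
C (first-col start): C('$')=0, C('B')=1, C('D')=2, C('F')=3, C('c')=6, C('d')=7, C('f')=10
L[0]='F': occ=0, LF[0]=C('F')+0=3+0=3
L[1]='F': occ=1, LF[1]=C('F')+1=3+1=4
L[2]='c': occ=0, LF[2]=C('c')+0=6+0=6
L[3]='d': occ=0, LF[3]=C('d')+0=7+0=7
L[4]='$': occ=0, LF[4]=C('$')+0=0+0=0
L[5]='d': occ=1, LF[5]=C('d')+1=7+1=8
L[6]='d': occ=2, LF[6]=C('d')+2=7+2=9
L[7]='f': occ=0, LF[7]=C('f')+0=10+0=10
L[8]='f': occ=1, LF[8]=C('f')+1=10+1=11
L[9]='B': occ=0, LF[9]=C('B')+0=1+0=1
L[10]='f': occ=2, LF[10]=C('f')+2=10+2=12
L[11]='D': occ=0, LF[11]=C('D')+0=2+0=2
L[12]='F': occ=2, LF[12]=C('F')+2=3+2=5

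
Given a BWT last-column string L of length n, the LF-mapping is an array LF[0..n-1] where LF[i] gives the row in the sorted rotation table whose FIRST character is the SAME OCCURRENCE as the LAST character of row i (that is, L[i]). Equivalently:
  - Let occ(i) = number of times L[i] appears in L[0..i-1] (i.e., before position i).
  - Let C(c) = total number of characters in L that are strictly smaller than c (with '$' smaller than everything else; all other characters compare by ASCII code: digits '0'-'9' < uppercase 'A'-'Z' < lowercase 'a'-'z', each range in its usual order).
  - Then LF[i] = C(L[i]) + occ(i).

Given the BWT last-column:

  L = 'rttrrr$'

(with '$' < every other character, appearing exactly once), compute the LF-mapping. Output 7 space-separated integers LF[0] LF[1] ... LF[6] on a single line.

Char counts: '$':1, 'r':4, 't':2
C (first-col start): C('$')=0, C('r')=1, C('t')=5
L[0]='r': occ=0, LF[0]=C('r')+0=1+0=1
L[1]='t': occ=0, LF[1]=C('t')+0=5+0=5
L[2]='t': occ=1, LF[2]=C('t')+1=5+1=6
L[3]='r': occ=1, LF[3]=C('r')+1=1+1=2
L[4]='r': occ=2, LF[4]=C('r')+2=1+2=3
L[5]='r': occ=3, LF[5]=C('r')+3=1+3=4
L[6]='$': occ=0, LF[6]=C('$')+0=0+0=0

Answer: 1 5 6 2 3 4 0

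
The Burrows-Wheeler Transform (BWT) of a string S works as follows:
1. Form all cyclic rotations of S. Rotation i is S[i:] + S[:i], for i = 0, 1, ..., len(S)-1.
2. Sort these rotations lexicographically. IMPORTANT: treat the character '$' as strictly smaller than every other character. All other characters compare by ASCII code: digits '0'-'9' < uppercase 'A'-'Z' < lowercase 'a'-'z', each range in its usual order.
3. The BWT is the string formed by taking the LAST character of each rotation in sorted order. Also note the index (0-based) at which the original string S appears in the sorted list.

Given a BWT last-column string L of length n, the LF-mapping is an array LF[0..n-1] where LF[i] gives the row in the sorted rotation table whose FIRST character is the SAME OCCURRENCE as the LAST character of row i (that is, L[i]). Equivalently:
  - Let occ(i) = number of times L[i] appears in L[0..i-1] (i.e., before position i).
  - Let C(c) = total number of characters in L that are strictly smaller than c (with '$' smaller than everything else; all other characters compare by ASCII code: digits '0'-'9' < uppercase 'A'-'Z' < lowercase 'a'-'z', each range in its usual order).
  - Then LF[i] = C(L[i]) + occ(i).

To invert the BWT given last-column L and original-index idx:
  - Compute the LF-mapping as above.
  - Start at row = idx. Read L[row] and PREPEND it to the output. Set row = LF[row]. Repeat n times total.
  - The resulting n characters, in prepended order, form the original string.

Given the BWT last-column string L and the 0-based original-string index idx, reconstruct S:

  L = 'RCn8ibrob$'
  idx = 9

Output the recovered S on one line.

LF mapping: 3 2 7 1 6 4 9 8 5 0
Walk LF starting at row 9, prepending L[row]:
  step 1: row=9, L[9]='$', prepend. Next row=LF[9]=0
  step 2: row=0, L[0]='R', prepend. Next row=LF[0]=3
  step 3: row=3, L[3]='8', prepend. Next row=LF[3]=1
  step 4: row=1, L[1]='C', prepend. Next row=LF[1]=2
  step 5: row=2, L[2]='n', prepend. Next row=LF[2]=7
  step 6: row=7, L[7]='o', prepend. Next row=LF[7]=8
  step 7: row=8, L[8]='b', prepend. Next row=LF[8]=5
  step 8: row=5, L[5]='b', prepend. Next row=LF[5]=4
  step 9: row=4, L[4]='i', prepend. Next row=LF[4]=6
  step 10: row=6, L[6]='r', prepend. Next row=LF[6]=9
Reversed output: ribbonC8R$

Answer: ribbonC8R$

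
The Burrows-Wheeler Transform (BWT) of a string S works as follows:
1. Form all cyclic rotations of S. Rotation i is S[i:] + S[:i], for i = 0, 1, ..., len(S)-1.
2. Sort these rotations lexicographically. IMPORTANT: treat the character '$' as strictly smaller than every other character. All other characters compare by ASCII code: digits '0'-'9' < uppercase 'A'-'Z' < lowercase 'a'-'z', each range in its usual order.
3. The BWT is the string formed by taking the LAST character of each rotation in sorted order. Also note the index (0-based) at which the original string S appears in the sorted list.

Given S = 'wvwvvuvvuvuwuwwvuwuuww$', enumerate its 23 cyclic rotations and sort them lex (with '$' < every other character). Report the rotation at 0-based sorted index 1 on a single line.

Answer: uuww$wvwvvuvvuvuwuwwvuw

Derivation:
All 23 rotations (rotation i = S[i:]+S[:i]):
  rot[0] = wvwvvuvvuvuwuwwvuwuuww$
  rot[1] = vwvvuvvuvuwuwwvuwuuww$w
  rot[2] = wvvuvvuvuwuwwvuwuuww$wv
  rot[3] = vvuvvuvuwuwwvuwuuww$wvw
  rot[4] = vuvvuvuwuwwvuwuuww$wvwv
  rot[5] = uvvuvuwuwwvuwuuww$wvwvv
  rot[6] = vvuvuwuwwvuwuuww$wvwvvu
  rot[7] = vuvuwuwwvuwuuww$wvwvvuv
  rot[8] = uvuwuwwvuwuuww$wvwvvuvv
  rot[9] = vuwuwwvuwuuww$wvwvvuvvu
  rot[10] = uwuwwvuwuuww$wvwvvuvvuv
  rot[11] = wuwwvuwuuww$wvwvvuvvuvu
  rot[12] = uwwvuwuuww$wvwvvuvvuvuw
  rot[13] = wwvuwuuww$wvwvvuvvuvuwu
  rot[14] = wvuwuuww$wvwvvuvvuvuwuw
  rot[15] = vuwuuww$wvwvvuvvuvuwuww
  rot[16] = uwuuww$wvwvvuvvuvuwuwwv
  rot[17] = wuuww$wvwvvuvvuvuwuwwvu
  rot[18] = uuww$wvwvvuvvuvuwuwwvuw
  rot[19] = uww$wvwvvuvvuvuwuwwvuwu
  rot[20] = ww$wvwvvuvvuvuwuwwvuwuu
  rot[21] = w$wvwvvuvvuvuwuwwvuwuuw
  rot[22] = $wvwvvuvvuvuwuwwvuwuuww
Sorted (with $ < everything):
  sorted[0] = $wvwvvuvvuvuwuwwvuwuuww
  sorted[1] = uuww$wvwvvuvvuvuwuwwvuw
  sorted[2] = uvuwuwwvuwuuww$wvwvvuvv
  sorted[3] = uvvuvuwuwwvuwuuww$wvwvv
  sorted[4] = uwuuww$wvwvvuvvuvuwuwwv
  sorted[5] = uwuwwvuwuuww$wvwvvuvvuv
  sorted[6] = uww$wvwvvuvvuvuwuwwvuwu
  sorted[7] = uwwvuwuuww$wvwvvuvvuvuw
  sorted[8] = vuvuwuwwvuwuuww$wvwvvuv
  sorted[9] = vuvvuvuwuwwvuwuuww$wvwv
  sorted[10] = vuwuuww$wvwvvuvvuvuwuww
  sorted[11] = vuwuwwvuwuuww$wvwvvuvvu
  sorted[12] = vvuvuwuwwvuwuuww$wvwvvu
  sorted[13] = vvuvvuvuwuwwvuwuuww$wvw
  sorted[14] = vwvvuvvuvuwuwwvuwuuww$w
  sorted[15] = w$wvwvvuvvuvuwuwwvuwuuw
  sorted[16] = wuuww$wvwvvuvvuvuwuwwvu
  sorted[17] = wuwwvuwuuww$wvwvvuvvuvu
  sorted[18] = wvuwuuww$wvwvvuvvuvuwuw
  sorted[19] = wvvuvvuvuwuwwvuwuuww$wv
  sorted[20] = wvwvvuvvuvuwuwwvuwuuww$
  sorted[21] = ww$wvwvvuvvuvuwuwwvuwuu
  sorted[22] = wwvuwuuww$wvwvvuvvuvuwu
sorted[1] = uuww$wvwvvuvvuvuwuwwvuw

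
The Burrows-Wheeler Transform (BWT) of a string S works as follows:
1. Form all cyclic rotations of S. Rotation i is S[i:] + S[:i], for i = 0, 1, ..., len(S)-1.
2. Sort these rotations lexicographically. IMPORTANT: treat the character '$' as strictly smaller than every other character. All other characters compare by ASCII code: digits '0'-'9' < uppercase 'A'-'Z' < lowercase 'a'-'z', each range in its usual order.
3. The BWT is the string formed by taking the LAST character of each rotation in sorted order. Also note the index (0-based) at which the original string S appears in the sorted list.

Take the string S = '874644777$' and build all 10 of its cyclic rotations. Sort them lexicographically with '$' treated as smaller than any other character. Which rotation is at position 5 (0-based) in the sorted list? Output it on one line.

All 10 rotations (rotation i = S[i:]+S[:i]):
  rot[0] = 874644777$
  rot[1] = 74644777$8
  rot[2] = 4644777$87
  rot[3] = 644777$874
  rot[4] = 44777$8746
  rot[5] = 4777$87464
  rot[6] = 777$874644
  rot[7] = 77$8746447
  rot[8] = 7$87464477
  rot[9] = $874644777
Sorted (with $ < everything):
  sorted[0] = $874644777
  sorted[1] = 44777$8746
  sorted[2] = 4644777$87
  sorted[3] = 4777$87464
  sorted[4] = 644777$874
  sorted[5] = 7$87464477
  sorted[6] = 74644777$8
  sorted[7] = 77$8746447
  sorted[8] = 777$874644
  sorted[9] = 874644777$
sorted[5] = 7$87464477

Answer: 7$87464477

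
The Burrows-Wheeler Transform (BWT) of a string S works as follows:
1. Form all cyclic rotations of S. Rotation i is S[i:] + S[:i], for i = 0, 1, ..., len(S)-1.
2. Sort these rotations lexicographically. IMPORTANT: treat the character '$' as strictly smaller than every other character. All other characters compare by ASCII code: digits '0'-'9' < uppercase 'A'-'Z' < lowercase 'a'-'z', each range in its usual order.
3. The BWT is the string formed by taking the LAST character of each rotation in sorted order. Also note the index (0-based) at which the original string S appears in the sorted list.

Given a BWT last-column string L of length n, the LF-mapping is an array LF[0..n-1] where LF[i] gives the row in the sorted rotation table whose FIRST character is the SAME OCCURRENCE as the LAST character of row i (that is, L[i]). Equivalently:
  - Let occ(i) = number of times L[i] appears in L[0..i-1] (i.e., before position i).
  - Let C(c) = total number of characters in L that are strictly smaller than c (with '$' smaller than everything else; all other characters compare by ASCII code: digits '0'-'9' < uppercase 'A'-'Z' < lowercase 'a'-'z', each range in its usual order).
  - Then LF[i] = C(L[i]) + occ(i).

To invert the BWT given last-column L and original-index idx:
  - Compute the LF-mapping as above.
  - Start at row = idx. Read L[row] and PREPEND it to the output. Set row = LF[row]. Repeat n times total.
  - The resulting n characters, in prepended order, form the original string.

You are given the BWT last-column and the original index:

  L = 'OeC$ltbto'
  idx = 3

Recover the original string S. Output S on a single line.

LF mapping: 2 4 1 0 5 7 3 8 6
Walk LF starting at row 3, prepending L[row]:
  step 1: row=3, L[3]='$', prepend. Next row=LF[3]=0
  step 2: row=0, L[0]='O', prepend. Next row=LF[0]=2
  step 3: row=2, L[2]='C', prepend. Next row=LF[2]=1
  step 4: row=1, L[1]='e', prepend. Next row=LF[1]=4
  step 5: row=4, L[4]='l', prepend. Next row=LF[4]=5
  step 6: row=5, L[5]='t', prepend. Next row=LF[5]=7
  step 7: row=7, L[7]='t', prepend. Next row=LF[7]=8
  step 8: row=8, L[8]='o', prepend. Next row=LF[8]=6
  step 9: row=6, L[6]='b', prepend. Next row=LF[6]=3
Reversed output: bottleCO$

Answer: bottleCO$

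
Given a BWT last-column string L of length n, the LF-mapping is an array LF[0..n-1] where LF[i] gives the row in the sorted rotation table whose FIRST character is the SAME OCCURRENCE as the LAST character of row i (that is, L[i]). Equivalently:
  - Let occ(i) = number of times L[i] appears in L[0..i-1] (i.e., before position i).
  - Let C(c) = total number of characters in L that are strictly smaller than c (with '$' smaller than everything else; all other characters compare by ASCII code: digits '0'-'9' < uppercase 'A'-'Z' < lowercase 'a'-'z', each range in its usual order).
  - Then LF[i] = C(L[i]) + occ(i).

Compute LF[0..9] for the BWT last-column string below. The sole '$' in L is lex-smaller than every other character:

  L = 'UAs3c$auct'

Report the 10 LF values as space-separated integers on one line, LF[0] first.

Answer: 3 2 7 1 5 0 4 9 6 8

Derivation:
Char counts: '$':1, '3':1, 'A':1, 'U':1, 'a':1, 'c':2, 's':1, 't':1, 'u':1
C (first-col start): C('$')=0, C('3')=1, C('A')=2, C('U')=3, C('a')=4, C('c')=5, C('s')=7, C('t')=8, C('u')=9
L[0]='U': occ=0, LF[0]=C('U')+0=3+0=3
L[1]='A': occ=0, LF[1]=C('A')+0=2+0=2
L[2]='s': occ=0, LF[2]=C('s')+0=7+0=7
L[3]='3': occ=0, LF[3]=C('3')+0=1+0=1
L[4]='c': occ=0, LF[4]=C('c')+0=5+0=5
L[5]='$': occ=0, LF[5]=C('$')+0=0+0=0
L[6]='a': occ=0, LF[6]=C('a')+0=4+0=4
L[7]='u': occ=0, LF[7]=C('u')+0=9+0=9
L[8]='c': occ=1, LF[8]=C('c')+1=5+1=6
L[9]='t': occ=0, LF[9]=C('t')+0=8+0=8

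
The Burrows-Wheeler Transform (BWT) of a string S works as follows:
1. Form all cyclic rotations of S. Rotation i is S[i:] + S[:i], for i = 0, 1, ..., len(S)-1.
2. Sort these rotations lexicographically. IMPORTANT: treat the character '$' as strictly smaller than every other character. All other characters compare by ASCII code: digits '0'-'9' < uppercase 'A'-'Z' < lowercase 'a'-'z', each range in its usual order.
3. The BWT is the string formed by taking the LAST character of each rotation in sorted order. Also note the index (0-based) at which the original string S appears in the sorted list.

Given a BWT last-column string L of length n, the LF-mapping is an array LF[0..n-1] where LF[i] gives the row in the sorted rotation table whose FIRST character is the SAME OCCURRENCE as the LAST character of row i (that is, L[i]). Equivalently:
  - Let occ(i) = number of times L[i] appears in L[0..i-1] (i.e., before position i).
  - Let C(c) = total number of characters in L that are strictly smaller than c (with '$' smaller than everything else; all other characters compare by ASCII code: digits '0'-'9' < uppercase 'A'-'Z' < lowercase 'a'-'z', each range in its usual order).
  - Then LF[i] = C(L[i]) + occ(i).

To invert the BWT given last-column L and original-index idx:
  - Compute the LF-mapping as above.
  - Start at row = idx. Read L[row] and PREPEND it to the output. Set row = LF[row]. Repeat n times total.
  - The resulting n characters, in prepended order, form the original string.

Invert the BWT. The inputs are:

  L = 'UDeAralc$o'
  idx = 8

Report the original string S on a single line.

LF mapping: 3 2 6 1 9 4 7 5 0 8
Walk LF starting at row 8, prepending L[row]:
  step 1: row=8, L[8]='$', prepend. Next row=LF[8]=0
  step 2: row=0, L[0]='U', prepend. Next row=LF[0]=3
  step 3: row=3, L[3]='A', prepend. Next row=LF[3]=1
  step 4: row=1, L[1]='D', prepend. Next row=LF[1]=2
  step 5: row=2, L[2]='e', prepend. Next row=LF[2]=6
  step 6: row=6, L[6]='l', prepend. Next row=LF[6]=7
  step 7: row=7, L[7]='c', prepend. Next row=LF[7]=5
  step 8: row=5, L[5]='a', prepend. Next row=LF[5]=4
  step 9: row=4, L[4]='r', prepend. Next row=LF[4]=9
  step 10: row=9, L[9]='o', prepend. Next row=LF[9]=8
Reversed output: oracleDAU$

Answer: oracleDAU$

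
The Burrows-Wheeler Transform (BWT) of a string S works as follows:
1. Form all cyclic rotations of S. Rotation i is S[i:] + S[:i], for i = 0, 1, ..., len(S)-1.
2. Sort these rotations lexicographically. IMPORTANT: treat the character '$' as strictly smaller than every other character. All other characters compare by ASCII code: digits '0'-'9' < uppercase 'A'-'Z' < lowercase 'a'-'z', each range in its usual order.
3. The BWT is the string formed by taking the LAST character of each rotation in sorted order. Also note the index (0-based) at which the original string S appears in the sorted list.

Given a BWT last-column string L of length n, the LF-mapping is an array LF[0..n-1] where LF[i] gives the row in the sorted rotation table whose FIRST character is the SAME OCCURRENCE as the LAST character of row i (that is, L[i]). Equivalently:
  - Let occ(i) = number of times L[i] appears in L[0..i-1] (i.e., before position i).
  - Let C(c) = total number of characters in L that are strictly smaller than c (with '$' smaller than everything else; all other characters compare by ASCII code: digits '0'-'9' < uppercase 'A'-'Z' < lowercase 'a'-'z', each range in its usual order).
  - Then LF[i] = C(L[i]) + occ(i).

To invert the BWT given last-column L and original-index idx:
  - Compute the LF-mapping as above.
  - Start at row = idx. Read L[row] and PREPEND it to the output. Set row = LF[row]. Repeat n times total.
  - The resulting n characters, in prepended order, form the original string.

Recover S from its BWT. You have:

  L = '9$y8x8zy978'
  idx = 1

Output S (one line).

LF mapping: 5 0 8 2 7 3 10 9 6 1 4
Walk LF starting at row 1, prepending L[row]:
  step 1: row=1, L[1]='$', prepend. Next row=LF[1]=0
  step 2: row=0, L[0]='9', prepend. Next row=LF[0]=5
  step 3: row=5, L[5]='8', prepend. Next row=LF[5]=3
  step 4: row=3, L[3]='8', prepend. Next row=LF[3]=2
  step 5: row=2, L[2]='y', prepend. Next row=LF[2]=8
  step 6: row=8, L[8]='9', prepend. Next row=LF[8]=6
  step 7: row=6, L[6]='z', prepend. Next row=LF[6]=10
  step 8: row=10, L[10]='8', prepend. Next row=LF[10]=4
  step 9: row=4, L[4]='x', prepend. Next row=LF[4]=7
  step 10: row=7, L[7]='y', prepend. Next row=LF[7]=9
  step 11: row=9, L[9]='7', prepend. Next row=LF[9]=1
Reversed output: 7yx8z9y889$

Answer: 7yx8z9y889$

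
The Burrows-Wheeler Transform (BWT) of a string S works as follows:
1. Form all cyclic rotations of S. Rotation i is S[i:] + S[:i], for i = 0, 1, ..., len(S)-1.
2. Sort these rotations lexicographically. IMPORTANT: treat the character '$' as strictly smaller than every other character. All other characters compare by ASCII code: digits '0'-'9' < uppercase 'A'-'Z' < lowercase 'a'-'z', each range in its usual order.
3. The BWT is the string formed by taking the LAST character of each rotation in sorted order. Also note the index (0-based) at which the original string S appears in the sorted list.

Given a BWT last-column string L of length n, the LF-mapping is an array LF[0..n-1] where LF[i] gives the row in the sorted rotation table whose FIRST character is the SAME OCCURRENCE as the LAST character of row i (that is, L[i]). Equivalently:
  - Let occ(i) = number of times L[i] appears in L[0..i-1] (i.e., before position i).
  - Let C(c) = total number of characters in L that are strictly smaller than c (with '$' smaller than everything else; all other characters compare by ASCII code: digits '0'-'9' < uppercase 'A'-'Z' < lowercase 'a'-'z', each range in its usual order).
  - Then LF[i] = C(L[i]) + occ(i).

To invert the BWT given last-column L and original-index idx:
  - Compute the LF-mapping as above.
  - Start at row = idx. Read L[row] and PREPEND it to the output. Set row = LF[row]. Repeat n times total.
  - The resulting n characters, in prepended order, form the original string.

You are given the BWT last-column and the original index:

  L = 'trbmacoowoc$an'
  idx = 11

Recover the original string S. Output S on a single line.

Answer: raccoonwombat$

Derivation:
LF mapping: 12 11 3 6 1 4 8 9 13 10 5 0 2 7
Walk LF starting at row 11, prepending L[row]:
  step 1: row=11, L[11]='$', prepend. Next row=LF[11]=0
  step 2: row=0, L[0]='t', prepend. Next row=LF[0]=12
  step 3: row=12, L[12]='a', prepend. Next row=LF[12]=2
  step 4: row=2, L[2]='b', prepend. Next row=LF[2]=3
  step 5: row=3, L[3]='m', prepend. Next row=LF[3]=6
  step 6: row=6, L[6]='o', prepend. Next row=LF[6]=8
  step 7: row=8, L[8]='w', prepend. Next row=LF[8]=13
  step 8: row=13, L[13]='n', prepend. Next row=LF[13]=7
  step 9: row=7, L[7]='o', prepend. Next row=LF[7]=9
  step 10: row=9, L[9]='o', prepend. Next row=LF[9]=10
  step 11: row=10, L[10]='c', prepend. Next row=LF[10]=5
  step 12: row=5, L[5]='c', prepend. Next row=LF[5]=4
  step 13: row=4, L[4]='a', prepend. Next row=LF[4]=1
  step 14: row=1, L[1]='r', prepend. Next row=LF[1]=11
Reversed output: raccoonwombat$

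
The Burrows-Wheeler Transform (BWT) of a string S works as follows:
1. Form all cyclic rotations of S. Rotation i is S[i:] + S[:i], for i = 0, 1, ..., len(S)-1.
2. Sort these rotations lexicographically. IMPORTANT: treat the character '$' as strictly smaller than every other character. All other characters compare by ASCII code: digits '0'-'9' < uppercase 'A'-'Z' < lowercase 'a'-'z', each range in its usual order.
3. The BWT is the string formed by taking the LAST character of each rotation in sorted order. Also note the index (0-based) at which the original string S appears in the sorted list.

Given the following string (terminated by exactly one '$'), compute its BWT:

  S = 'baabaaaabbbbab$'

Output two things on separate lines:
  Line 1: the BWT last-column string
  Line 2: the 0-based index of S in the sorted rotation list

Answer: bbababaaaa$bbba
10

Derivation:
All 15 rotations (rotation i = S[i:]+S[:i]):
  rot[0] = baabaaaabbbbab$
  rot[1] = aabaaaabbbbab$b
  rot[2] = abaaaabbbbab$ba
  rot[3] = baaaabbbbab$baa
  rot[4] = aaaabbbbab$baab
  rot[5] = aaabbbbab$baaba
  rot[6] = aabbbbab$baabaa
  rot[7] = abbbbab$baabaaa
  rot[8] = bbbbab$baabaaaa
  rot[9] = bbbab$baabaaaab
  rot[10] = bbab$baabaaaabb
  rot[11] = bab$baabaaaabbb
  rot[12] = ab$baabaaaabbbb
  rot[13] = b$baabaaaabbbba
  rot[14] = $baabaaaabbbbab
Sorted (with $ < everything):
  sorted[0] = $baabaaaabbbbab  (last char: 'b')
  sorted[1] = aaaabbbbab$baab  (last char: 'b')
  sorted[2] = aaabbbbab$baaba  (last char: 'a')
  sorted[3] = aabaaaabbbbab$b  (last char: 'b')
  sorted[4] = aabbbbab$baabaa  (last char: 'a')
  sorted[5] = ab$baabaaaabbbb  (last char: 'b')
  sorted[6] = abaaaabbbbab$ba  (last char: 'a')
  sorted[7] = abbbbab$baabaaa  (last char: 'a')
  sorted[8] = b$baabaaaabbbba  (last char: 'a')
  sorted[9] = baaaabbbbab$baa  (last char: 'a')
  sorted[10] = baabaaaabbbbab$  (last char: '$')
  sorted[11] = bab$baabaaaabbb  (last char: 'b')
  sorted[12] = bbab$baabaaaabb  (last char: 'b')
  sorted[13] = bbbab$baabaaaab  (last char: 'b')
  sorted[14] = bbbbab$baabaaaa  (last char: 'a')
Last column: bbababaaaa$bbba
Original string S is at sorted index 10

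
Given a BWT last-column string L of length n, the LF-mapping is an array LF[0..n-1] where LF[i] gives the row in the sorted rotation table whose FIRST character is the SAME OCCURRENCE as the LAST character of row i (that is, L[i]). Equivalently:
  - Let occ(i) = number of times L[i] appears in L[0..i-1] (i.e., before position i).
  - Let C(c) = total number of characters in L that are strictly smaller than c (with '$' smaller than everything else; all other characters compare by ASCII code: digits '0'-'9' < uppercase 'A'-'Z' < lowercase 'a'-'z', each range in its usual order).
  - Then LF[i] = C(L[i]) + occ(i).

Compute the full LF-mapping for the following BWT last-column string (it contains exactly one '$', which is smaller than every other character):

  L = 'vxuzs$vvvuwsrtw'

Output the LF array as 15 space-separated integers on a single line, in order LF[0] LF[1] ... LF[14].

Answer: 7 13 5 14 2 0 8 9 10 6 11 3 1 4 12

Derivation:
Char counts: '$':1, 'r':1, 's':2, 't':1, 'u':2, 'v':4, 'w':2, 'x':1, 'z':1
C (first-col start): C('$')=0, C('r')=1, C('s')=2, C('t')=4, C('u')=5, C('v')=7, C('w')=11, C('x')=13, C('z')=14
L[0]='v': occ=0, LF[0]=C('v')+0=7+0=7
L[1]='x': occ=0, LF[1]=C('x')+0=13+0=13
L[2]='u': occ=0, LF[2]=C('u')+0=5+0=5
L[3]='z': occ=0, LF[3]=C('z')+0=14+0=14
L[4]='s': occ=0, LF[4]=C('s')+0=2+0=2
L[5]='$': occ=0, LF[5]=C('$')+0=0+0=0
L[6]='v': occ=1, LF[6]=C('v')+1=7+1=8
L[7]='v': occ=2, LF[7]=C('v')+2=7+2=9
L[8]='v': occ=3, LF[8]=C('v')+3=7+3=10
L[9]='u': occ=1, LF[9]=C('u')+1=5+1=6
L[10]='w': occ=0, LF[10]=C('w')+0=11+0=11
L[11]='s': occ=1, LF[11]=C('s')+1=2+1=3
L[12]='r': occ=0, LF[12]=C('r')+0=1+0=1
L[13]='t': occ=0, LF[13]=C('t')+0=4+0=4
L[14]='w': occ=1, LF[14]=C('w')+1=11+1=12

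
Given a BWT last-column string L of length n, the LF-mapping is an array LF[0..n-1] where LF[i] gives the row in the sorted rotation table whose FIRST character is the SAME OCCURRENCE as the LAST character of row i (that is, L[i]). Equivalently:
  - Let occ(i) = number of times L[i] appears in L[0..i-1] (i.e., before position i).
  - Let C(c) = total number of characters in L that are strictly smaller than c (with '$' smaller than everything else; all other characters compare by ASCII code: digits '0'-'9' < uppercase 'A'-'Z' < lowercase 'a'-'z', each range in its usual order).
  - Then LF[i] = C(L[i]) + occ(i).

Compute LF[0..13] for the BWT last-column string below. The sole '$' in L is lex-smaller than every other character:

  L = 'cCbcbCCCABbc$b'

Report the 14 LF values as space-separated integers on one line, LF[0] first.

Answer: 11 3 7 12 8 4 5 6 1 2 9 13 0 10

Derivation:
Char counts: '$':1, 'A':1, 'B':1, 'C':4, 'b':4, 'c':3
C (first-col start): C('$')=0, C('A')=1, C('B')=2, C('C')=3, C('b')=7, C('c')=11
L[0]='c': occ=0, LF[0]=C('c')+0=11+0=11
L[1]='C': occ=0, LF[1]=C('C')+0=3+0=3
L[2]='b': occ=0, LF[2]=C('b')+0=7+0=7
L[3]='c': occ=1, LF[3]=C('c')+1=11+1=12
L[4]='b': occ=1, LF[4]=C('b')+1=7+1=8
L[5]='C': occ=1, LF[5]=C('C')+1=3+1=4
L[6]='C': occ=2, LF[6]=C('C')+2=3+2=5
L[7]='C': occ=3, LF[7]=C('C')+3=3+3=6
L[8]='A': occ=0, LF[8]=C('A')+0=1+0=1
L[9]='B': occ=0, LF[9]=C('B')+0=2+0=2
L[10]='b': occ=2, LF[10]=C('b')+2=7+2=9
L[11]='c': occ=2, LF[11]=C('c')+2=11+2=13
L[12]='$': occ=0, LF[12]=C('$')+0=0+0=0
L[13]='b': occ=3, LF[13]=C('b')+3=7+3=10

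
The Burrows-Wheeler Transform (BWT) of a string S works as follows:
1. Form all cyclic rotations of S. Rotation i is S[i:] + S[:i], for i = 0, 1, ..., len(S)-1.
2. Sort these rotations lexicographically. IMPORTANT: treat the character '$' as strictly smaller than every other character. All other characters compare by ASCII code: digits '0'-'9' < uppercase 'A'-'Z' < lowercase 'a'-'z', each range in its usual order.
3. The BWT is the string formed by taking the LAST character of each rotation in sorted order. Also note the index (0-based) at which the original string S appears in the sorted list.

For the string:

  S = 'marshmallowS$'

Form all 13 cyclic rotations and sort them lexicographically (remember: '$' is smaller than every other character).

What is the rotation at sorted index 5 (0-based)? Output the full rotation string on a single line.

Answer: llowS$marshma

Derivation:
All 13 rotations (rotation i = S[i:]+S[:i]):
  rot[0] = marshmallowS$
  rot[1] = arshmallowS$m
  rot[2] = rshmallowS$ma
  rot[3] = shmallowS$mar
  rot[4] = hmallowS$mars
  rot[5] = mallowS$marsh
  rot[6] = allowS$marshm
  rot[7] = llowS$marshma
  rot[8] = lowS$marshmal
  rot[9] = owS$marshmall
  rot[10] = wS$marshmallo
  rot[11] = S$marshmallow
  rot[12] = $marshmallowS
Sorted (with $ < everything):
  sorted[0] = $marshmallowS
  sorted[1] = S$marshmallow
  sorted[2] = allowS$marshm
  sorted[3] = arshmallowS$m
  sorted[4] = hmallowS$mars
  sorted[5] = llowS$marshma
  sorted[6] = lowS$marshmal
  sorted[7] = mallowS$marsh
  sorted[8] = marshmallowS$
  sorted[9] = owS$marshmall
  sorted[10] = rshmallowS$ma
  sorted[11] = shmallowS$mar
  sorted[12] = wS$marshmallo
sorted[5] = llowS$marshma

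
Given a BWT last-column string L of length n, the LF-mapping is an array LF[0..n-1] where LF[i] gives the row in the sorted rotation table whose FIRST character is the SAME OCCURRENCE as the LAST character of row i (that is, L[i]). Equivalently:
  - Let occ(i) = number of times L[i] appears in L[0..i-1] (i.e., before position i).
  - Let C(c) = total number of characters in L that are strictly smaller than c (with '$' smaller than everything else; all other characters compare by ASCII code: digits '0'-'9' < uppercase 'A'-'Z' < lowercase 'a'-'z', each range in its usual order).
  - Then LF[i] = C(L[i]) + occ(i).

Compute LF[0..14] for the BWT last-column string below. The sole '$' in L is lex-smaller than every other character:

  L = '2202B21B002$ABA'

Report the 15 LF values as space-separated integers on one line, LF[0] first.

Char counts: '$':1, '0':3, '1':1, '2':5, 'A':2, 'B':3
C (first-col start): C('$')=0, C('0')=1, C('1')=4, C('2')=5, C('A')=10, C('B')=12
L[0]='2': occ=0, LF[0]=C('2')+0=5+0=5
L[1]='2': occ=1, LF[1]=C('2')+1=5+1=6
L[2]='0': occ=0, LF[2]=C('0')+0=1+0=1
L[3]='2': occ=2, LF[3]=C('2')+2=5+2=7
L[4]='B': occ=0, LF[4]=C('B')+0=12+0=12
L[5]='2': occ=3, LF[5]=C('2')+3=5+3=8
L[6]='1': occ=0, LF[6]=C('1')+0=4+0=4
L[7]='B': occ=1, LF[7]=C('B')+1=12+1=13
L[8]='0': occ=1, LF[8]=C('0')+1=1+1=2
L[9]='0': occ=2, LF[9]=C('0')+2=1+2=3
L[10]='2': occ=4, LF[10]=C('2')+4=5+4=9
L[11]='$': occ=0, LF[11]=C('$')+0=0+0=0
L[12]='A': occ=0, LF[12]=C('A')+0=10+0=10
L[13]='B': occ=2, LF[13]=C('B')+2=12+2=14
L[14]='A': occ=1, LF[14]=C('A')+1=10+1=11

Answer: 5 6 1 7 12 8 4 13 2 3 9 0 10 14 11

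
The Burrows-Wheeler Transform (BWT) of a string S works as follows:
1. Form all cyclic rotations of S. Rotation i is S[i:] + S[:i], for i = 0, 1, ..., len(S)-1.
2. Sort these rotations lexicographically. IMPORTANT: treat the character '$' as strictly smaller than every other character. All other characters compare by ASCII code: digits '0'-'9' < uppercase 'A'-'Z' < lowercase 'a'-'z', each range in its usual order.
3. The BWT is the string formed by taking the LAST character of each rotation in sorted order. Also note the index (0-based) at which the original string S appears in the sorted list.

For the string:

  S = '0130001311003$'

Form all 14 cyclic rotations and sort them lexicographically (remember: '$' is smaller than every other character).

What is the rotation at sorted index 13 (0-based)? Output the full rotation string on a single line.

Answer: 311003$0130001

Derivation:
All 14 rotations (rotation i = S[i:]+S[:i]):
  rot[0] = 0130001311003$
  rot[1] = 130001311003$0
  rot[2] = 30001311003$01
  rot[3] = 0001311003$013
  rot[4] = 001311003$0130
  rot[5] = 01311003$01300
  rot[6] = 1311003$013000
  rot[7] = 311003$0130001
  rot[8] = 11003$01300013
  rot[9] = 1003$013000131
  rot[10] = 003$0130001311
  rot[11] = 03$01300013110
  rot[12] = 3$013000131100
  rot[13] = $0130001311003
Sorted (with $ < everything):
  sorted[0] = $0130001311003
  sorted[1] = 0001311003$013
  sorted[2] = 001311003$0130
  sorted[3] = 003$0130001311
  sorted[4] = 0130001311003$
  sorted[5] = 01311003$01300
  sorted[6] = 03$01300013110
  sorted[7] = 1003$013000131
  sorted[8] = 11003$01300013
  sorted[9] = 130001311003$0
  sorted[10] = 1311003$013000
  sorted[11] = 3$013000131100
  sorted[12] = 30001311003$01
  sorted[13] = 311003$0130001
sorted[13] = 311003$0130001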